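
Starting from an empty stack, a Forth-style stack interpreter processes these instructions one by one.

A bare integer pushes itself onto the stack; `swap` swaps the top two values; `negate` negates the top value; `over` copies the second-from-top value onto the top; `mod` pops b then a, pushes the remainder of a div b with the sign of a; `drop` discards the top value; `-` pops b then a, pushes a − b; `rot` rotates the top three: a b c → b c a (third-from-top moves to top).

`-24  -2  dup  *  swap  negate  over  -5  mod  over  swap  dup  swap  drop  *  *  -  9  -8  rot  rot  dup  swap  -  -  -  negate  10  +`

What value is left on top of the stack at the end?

-24    → -24
-2     → -24 -2
dup    → -24 -2 -2
*      → -24 4
swap   → 4 -24
negate → 4 24
over   → 4 24 4
-5     → 4 24 4 -5
mod    → 4 24 4
over   → 4 24 4 24
swap   → 4 24 24 4
dup    → 4 24 24 4 4
swap   → 4 24 24 4 4
drop   → 4 24 24 4
*      → 4 24 96
*      → 4 2304
-      → -2300
9      → -2300 9
-8     → -2300 9 -8
rot    → 9 -8 -2300
rot    → -8 -2300 9
dup    → -8 -2300 9 9
swap   → -8 -2300 9 9
-      → -8 -2300 0
-      → -8 -2300
-      → 2292
negate → -2292
10     → -2292 10
+      → -2282

-2282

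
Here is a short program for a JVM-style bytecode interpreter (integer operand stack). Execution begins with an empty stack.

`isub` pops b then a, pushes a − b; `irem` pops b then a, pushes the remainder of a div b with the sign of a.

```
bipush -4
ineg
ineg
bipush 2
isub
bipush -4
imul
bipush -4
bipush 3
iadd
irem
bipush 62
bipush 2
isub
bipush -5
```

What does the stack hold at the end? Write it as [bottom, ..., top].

[0, 60, -5]

bipush -4 : -4
ineg      : 4
ineg      : -4
bipush 2  : -4 2
isub      : -6
bipush -4 : -6 -4
imul      : 24
bipush -4 : 24 -4
bipush 3  : 24 -4 3
iadd      : 24 -1
irem      : 0
bipush 62 : 0 62
bipush 2  : 0 62 2
isub      : 0 60
bipush -5 : 0 60 -5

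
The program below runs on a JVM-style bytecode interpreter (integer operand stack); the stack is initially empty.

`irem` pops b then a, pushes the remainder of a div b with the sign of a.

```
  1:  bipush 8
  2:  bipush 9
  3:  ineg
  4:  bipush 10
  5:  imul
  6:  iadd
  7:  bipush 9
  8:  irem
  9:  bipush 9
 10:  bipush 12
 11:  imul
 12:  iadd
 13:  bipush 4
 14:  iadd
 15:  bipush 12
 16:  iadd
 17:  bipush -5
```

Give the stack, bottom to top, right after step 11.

bipush 8   8
bipush 9   8 9
ineg       8 -9
bipush 10  8 -9 10
imul       8 -90
iadd       -82
bipush 9   -82 9
irem       -1
bipush 9   -1 9
bipush 12  -1 9 12
imul       -1 108

[-1, 108]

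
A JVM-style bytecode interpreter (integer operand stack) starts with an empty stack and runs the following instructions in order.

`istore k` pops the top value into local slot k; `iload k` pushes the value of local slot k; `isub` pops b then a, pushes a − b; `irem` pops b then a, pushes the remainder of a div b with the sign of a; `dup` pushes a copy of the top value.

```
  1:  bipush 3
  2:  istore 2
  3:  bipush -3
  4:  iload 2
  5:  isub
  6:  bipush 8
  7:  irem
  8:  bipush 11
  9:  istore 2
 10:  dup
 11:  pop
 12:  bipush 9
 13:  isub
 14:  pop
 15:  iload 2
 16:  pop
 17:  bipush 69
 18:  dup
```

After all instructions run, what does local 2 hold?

bipush 3  : 3
istore 2  : (empty)
bipush -3 : -3
iload 2   : -3 3
isub      : -6
bipush 8  : -6 8
irem      : -6
bipush 11 : -6 11
istore 2  : -6
dup       : -6 -6
pop       : -6
bipush 9  : -6 9
isub      : -15
pop       : (empty)
iload 2   : 11
pop       : (empty)
bipush 69 : 69
dup       : 69 69

11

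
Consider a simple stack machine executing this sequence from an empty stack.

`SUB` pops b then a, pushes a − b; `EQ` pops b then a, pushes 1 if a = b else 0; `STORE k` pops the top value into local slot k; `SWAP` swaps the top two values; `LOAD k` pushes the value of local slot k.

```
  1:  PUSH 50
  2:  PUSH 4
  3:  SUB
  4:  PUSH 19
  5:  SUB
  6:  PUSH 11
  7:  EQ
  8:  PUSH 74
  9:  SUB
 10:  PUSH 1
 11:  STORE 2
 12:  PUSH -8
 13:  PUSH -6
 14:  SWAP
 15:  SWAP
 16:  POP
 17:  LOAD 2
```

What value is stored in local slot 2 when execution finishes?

PUSH 50 -> [50]
PUSH 4  -> [50, 4]
SUB     -> [46]
PUSH 19 -> [46, 19]
SUB     -> [27]
PUSH 11 -> [27, 11]
EQ      -> [0]
PUSH 74 -> [0, 74]
SUB     -> [-74]
PUSH 1  -> [-74, 1]
STORE 2 -> [-74]
PUSH -8 -> [-74, -8]
PUSH -6 -> [-74, -8, -6]
SWAP    -> [-74, -6, -8]
SWAP    -> [-74, -8, -6]
POP     -> [-74, -8]
LOAD 2  -> [-74, -8, 1]

1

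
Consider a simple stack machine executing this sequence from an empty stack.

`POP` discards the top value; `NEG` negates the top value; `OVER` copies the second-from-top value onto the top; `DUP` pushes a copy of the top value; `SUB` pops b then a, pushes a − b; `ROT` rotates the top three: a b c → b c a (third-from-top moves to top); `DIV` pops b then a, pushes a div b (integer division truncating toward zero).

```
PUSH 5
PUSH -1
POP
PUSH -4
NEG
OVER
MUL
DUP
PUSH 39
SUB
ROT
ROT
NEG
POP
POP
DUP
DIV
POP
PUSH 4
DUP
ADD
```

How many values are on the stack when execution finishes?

1

PUSH 5  -> [5]
PUSH -1 -> [5, -1]
POP     -> [5]
PUSH -4 -> [5, -4]
NEG     -> [5, 4]
OVER    -> [5, 4, 5]
MUL     -> [5, 20]
DUP     -> [5, 20, 20]
PUSH 39 -> [5, 20, 20, 39]
SUB     -> [5, 20, -19]
ROT     -> [20, -19, 5]
ROT     -> [-19, 5, 20]
NEG     -> [-19, 5, -20]
POP     -> [-19, 5]
POP     -> [-19]
DUP     -> [-19, -19]
DIV     -> [1]
POP     -> []
PUSH 4  -> [4]
DUP     -> [4, 4]
ADD     -> [8]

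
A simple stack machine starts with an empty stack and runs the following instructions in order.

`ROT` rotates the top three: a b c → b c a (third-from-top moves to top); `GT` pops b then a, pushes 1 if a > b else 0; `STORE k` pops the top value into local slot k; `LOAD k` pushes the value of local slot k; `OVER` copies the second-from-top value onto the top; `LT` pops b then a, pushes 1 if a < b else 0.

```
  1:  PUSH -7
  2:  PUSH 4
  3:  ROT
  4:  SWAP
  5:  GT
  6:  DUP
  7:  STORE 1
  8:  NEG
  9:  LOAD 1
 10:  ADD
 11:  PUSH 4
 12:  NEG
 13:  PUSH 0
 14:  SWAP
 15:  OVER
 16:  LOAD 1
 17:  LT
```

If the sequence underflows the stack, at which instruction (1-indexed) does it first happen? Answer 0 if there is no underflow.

PUSH -7 -> [-7]
PUSH 4  -> [-7, 4]
ROT  — needs 3 operands, stack has 2 → underflow

3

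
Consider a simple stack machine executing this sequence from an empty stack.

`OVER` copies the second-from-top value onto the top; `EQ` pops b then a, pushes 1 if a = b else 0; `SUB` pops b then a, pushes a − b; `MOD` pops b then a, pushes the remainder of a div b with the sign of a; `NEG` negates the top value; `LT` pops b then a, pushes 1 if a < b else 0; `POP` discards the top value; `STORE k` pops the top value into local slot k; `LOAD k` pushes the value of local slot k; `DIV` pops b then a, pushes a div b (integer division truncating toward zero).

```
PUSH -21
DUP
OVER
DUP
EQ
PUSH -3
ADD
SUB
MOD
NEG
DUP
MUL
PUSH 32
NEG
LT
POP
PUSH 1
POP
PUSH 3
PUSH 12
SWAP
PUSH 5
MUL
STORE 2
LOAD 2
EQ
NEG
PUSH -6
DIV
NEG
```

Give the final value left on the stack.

PUSH -21 : -21
DUP      : -21 -21
OVER     : -21 -21 -21
DUP      : -21 -21 -21 -21
EQ       : -21 -21 1
PUSH -3  : -21 -21 1 -3
ADD      : -21 -21 -2
SUB      : -21 -19
MOD      : -2
NEG      : 2
DUP      : 2 2
MUL      : 4
PUSH 32  : 4 32
NEG      : 4 -32
LT       : 0
POP      : (empty)
PUSH 1   : 1
POP      : (empty)
PUSH 3   : 3
PUSH 12  : 3 12
SWAP     : 12 3
PUSH 5   : 12 3 5
MUL      : 12 15
STORE 2  : 12
LOAD 2   : 12 15
EQ       : 0
NEG      : 0
PUSH -6  : 0 -6
DIV      : 0
NEG      : 0

0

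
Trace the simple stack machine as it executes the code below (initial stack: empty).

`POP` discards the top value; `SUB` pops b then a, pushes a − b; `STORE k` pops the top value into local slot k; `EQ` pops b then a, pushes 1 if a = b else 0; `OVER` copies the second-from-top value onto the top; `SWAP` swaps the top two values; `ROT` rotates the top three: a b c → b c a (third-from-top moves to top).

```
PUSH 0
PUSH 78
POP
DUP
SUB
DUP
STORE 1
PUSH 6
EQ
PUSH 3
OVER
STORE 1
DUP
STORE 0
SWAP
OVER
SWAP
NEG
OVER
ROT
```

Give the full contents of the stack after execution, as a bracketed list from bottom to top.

PUSH 0  -> [0]
PUSH 78 -> [0, 78]
POP     -> [0]
DUP     -> [0, 0]
SUB     -> [0]
DUP     -> [0, 0]
STORE 1 -> [0]
PUSH 6  -> [0, 6]
EQ      -> [0]
PUSH 3  -> [0, 3]
OVER    -> [0, 3, 0]
STORE 1 -> [0, 3]
DUP     -> [0, 3, 3]
STORE 0 -> [0, 3]
SWAP    -> [3, 0]
OVER    -> [3, 0, 3]
SWAP    -> [3, 3, 0]
NEG     -> [3, 3, 0]
OVER    -> [3, 3, 0, 3]
ROT     -> [3, 0, 3, 3]

[3, 0, 3, 3]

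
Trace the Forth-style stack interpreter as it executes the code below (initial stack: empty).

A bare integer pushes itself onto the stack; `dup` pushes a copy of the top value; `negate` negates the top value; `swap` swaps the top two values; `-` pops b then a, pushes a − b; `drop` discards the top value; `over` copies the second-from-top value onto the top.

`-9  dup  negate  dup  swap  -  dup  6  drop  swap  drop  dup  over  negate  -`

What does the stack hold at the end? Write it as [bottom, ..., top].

[-9, 0, 0]

-9     -> -9
dup    -> -9 -9
negate -> -9 9
dup    -> -9 9 9
swap   -> -9 9 9
-      -> -9 0
dup    -> -9 0 0
6      -> -9 0 0 6
drop   -> -9 0 0
swap   -> -9 0 0
drop   -> -9 0
dup    -> -9 0 0
over   -> -9 0 0 0
negate -> -9 0 0 0
-      -> -9 0 0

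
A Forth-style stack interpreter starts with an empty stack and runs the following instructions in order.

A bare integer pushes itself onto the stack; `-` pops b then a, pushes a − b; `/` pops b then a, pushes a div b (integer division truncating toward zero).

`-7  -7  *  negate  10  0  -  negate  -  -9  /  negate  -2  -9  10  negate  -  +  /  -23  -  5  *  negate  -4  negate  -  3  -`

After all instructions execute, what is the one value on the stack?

-7     -> -7
-7     -> -7 -7
*      -> 49
negate -> -49
10     -> -49 10
0      -> -49 10 0
-      -> -49 10
negate -> -49 -10
-      -> -39
-9     -> -39 -9
/      -> 4
negate -> -4
-2     -> -4 -2
-9     -> -4 -2 -9
10     -> -4 -2 -9 10
negate -> -4 -2 -9 -10
-      -> -4 -2 1
+      -> -4 -1
/      -> 4
-23    -> 4 -23
-      -> 27
5      -> 27 5
*      -> 135
negate -> -135
-4     -> -135 -4
negate -> -135 4
-      -> -139
3      -> -139 3
-      -> -142

-142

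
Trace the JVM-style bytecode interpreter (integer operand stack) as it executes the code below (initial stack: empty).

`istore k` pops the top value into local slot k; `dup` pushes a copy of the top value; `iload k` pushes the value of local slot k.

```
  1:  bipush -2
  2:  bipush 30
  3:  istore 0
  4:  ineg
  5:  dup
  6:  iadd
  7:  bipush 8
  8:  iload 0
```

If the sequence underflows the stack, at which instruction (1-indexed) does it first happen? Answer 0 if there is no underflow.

0

bipush -2 → [-2]
bipush 30 → [-2, 30]
istore 0  → [-2]
ineg      → [2]
dup       → [2, 2]
iadd      → [4]
bipush 8  → [4, 8]
iload 0   → [4, 8, 30]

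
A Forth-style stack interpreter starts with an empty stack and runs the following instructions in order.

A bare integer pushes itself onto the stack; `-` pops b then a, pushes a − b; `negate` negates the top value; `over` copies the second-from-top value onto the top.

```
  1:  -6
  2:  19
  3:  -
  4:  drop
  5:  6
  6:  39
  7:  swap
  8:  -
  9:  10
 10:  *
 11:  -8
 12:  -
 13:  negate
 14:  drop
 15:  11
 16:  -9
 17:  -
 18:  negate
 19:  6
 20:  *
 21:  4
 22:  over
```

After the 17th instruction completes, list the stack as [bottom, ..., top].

-6     → -6
19     → -6 19
-      → -25
drop   → (empty)
6      → 6
39     → 6 39
swap   → 39 6
-      → 33
10     → 33 10
*      → 330
-8     → 330 -8
-      → 338
negate → -338
drop   → (empty)
11     → 11
-9     → 11 -9
-      → 20

[20]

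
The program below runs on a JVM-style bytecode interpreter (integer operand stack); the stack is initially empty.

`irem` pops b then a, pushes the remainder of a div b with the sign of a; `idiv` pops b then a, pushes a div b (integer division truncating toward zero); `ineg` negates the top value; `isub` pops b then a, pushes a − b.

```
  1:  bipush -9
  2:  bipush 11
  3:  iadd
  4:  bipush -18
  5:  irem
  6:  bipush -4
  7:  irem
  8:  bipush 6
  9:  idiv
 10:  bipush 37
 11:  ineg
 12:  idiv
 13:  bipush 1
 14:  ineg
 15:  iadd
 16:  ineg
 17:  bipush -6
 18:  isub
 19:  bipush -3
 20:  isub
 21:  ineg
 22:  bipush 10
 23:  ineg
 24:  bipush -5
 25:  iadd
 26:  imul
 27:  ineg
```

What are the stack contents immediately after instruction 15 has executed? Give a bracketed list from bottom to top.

bipush -9  : [-9]
bipush 11  : [-9, 11]
iadd       : [2]
bipush -18 : [2, -18]
irem       : [2]
bipush -4  : [2, -4]
irem       : [2]
bipush 6   : [2, 6]
idiv       : [0]
bipush 37  : [0, 37]
ineg       : [0, -37]
idiv       : [0]
bipush 1   : [0, 1]
ineg       : [0, -1]
iadd       : [-1]

[-1]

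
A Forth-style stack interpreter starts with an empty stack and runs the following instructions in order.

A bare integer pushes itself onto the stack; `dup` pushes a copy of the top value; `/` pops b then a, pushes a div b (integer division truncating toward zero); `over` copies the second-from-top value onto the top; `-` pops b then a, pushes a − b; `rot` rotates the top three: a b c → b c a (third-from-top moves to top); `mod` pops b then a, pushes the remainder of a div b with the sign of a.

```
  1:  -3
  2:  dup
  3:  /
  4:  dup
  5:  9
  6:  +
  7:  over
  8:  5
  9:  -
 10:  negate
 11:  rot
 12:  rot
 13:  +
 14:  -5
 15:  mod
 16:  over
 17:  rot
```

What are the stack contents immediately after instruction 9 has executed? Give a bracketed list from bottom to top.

[1, 10, -4]

-3    -3
dup   -3 -3
/     1
dup   1 1
9     1 1 9
+     1 10
over  1 10 1
5     1 10 1 5
-     1 10 -4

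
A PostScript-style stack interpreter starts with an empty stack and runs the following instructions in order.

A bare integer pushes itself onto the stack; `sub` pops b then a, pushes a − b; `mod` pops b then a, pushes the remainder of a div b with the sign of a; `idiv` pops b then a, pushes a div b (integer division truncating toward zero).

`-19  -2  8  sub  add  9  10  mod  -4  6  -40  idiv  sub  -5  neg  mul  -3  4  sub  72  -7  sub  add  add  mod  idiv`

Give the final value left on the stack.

-19  : -19
-2   : -19 -2
8    : -19 -2 8
sub  : -19 -10
add  : -29
9    : -29 9
10   : -29 9 10
mod  : -29 9
-4   : -29 9 -4
6    : -29 9 -4 6
-40  : -29 9 -4 6 -40
idiv : -29 9 -4 0
sub  : -29 9 -4
-5   : -29 9 -4 -5
neg  : -29 9 -4 5
mul  : -29 9 -20
-3   : -29 9 -20 -3
4    : -29 9 -20 -3 4
sub  : -29 9 -20 -7
72   : -29 9 -20 -7 72
-7   : -29 9 -20 -7 72 -7
sub  : -29 9 -20 -7 79
add  : -29 9 -20 72
add  : -29 9 52
mod  : -29 9
idiv : -3

-3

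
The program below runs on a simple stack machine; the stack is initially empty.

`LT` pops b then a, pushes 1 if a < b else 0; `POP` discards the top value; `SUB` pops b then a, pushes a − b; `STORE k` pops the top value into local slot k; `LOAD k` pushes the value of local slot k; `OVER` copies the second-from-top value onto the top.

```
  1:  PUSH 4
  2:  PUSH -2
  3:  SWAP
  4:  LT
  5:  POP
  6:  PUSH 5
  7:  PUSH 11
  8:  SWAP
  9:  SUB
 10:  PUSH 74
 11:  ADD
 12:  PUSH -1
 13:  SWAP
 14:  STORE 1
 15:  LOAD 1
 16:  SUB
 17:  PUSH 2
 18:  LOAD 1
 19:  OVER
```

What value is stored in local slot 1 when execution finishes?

80

PUSH 4   4
PUSH -2  4 -2
SWAP     -2 4
LT       1
POP      (empty)
PUSH 5   5
PUSH 11  5 11
SWAP     11 5
SUB      6
PUSH 74  6 74
ADD      80
PUSH -1  80 -1
SWAP     -1 80
STORE 1  -1
LOAD 1   -1 80
SUB      -81
PUSH 2   -81 2
LOAD 1   -81 2 80
OVER     -81 2 80 2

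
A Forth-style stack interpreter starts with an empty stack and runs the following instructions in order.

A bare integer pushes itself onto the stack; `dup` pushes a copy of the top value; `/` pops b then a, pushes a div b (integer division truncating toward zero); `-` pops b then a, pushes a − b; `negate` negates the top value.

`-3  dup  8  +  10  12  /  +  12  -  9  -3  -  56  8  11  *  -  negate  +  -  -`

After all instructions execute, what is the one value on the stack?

-3     : -3
dup    : -3 -3
8      : -3 -3 8
+      : -3 5
10     : -3 5 10
12     : -3 5 10 12
/      : -3 5 0
+      : -3 5
12     : -3 5 12
-      : -3 -7
9      : -3 -7 9
-3     : -3 -7 9 -3
-      : -3 -7 12
56     : -3 -7 12 56
8      : -3 -7 12 56 8
11     : -3 -7 12 56 8 11
*      : -3 -7 12 56 88
-      : -3 -7 12 -32
negate : -3 -7 12 32
+      : -3 -7 44
-      : -3 -51
-      : 48

48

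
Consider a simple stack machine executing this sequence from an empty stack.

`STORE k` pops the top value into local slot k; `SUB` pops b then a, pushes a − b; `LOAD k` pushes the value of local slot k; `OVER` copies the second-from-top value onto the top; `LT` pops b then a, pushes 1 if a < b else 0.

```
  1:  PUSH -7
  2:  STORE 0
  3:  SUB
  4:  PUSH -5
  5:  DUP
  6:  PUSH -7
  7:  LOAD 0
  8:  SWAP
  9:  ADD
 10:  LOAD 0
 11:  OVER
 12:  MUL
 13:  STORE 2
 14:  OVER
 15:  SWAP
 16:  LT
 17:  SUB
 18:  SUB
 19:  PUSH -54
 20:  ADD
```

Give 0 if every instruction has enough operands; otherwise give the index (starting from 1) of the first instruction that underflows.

3

PUSH -7  -7
STORE 0  (empty)
SUB  — needs 2 operands, stack has 0 → underflow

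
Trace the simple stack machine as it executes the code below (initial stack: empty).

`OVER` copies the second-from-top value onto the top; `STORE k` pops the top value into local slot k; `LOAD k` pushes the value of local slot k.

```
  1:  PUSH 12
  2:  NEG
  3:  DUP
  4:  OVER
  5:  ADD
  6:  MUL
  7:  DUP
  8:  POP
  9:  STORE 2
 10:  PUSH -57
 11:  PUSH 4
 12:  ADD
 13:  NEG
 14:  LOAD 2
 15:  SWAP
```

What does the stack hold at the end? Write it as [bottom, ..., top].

PUSH 12  → 12
NEG      → -12
DUP      → -12 -12
OVER     → -12 -12 -12
ADD      → -12 -24
MUL      → 288
DUP      → 288 288
POP      → 288
STORE 2  → (empty)
PUSH -57 → -57
PUSH 4   → -57 4
ADD      → -53
NEG      → 53
LOAD 2   → 53 288
SWAP     → 288 53

[288, 53]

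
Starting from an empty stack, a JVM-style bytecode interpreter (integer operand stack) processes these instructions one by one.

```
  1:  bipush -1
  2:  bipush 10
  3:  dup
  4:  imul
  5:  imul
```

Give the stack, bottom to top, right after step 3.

[-1, 10, 10]

bipush -1 -> [-1]
bipush 10 -> [-1, 10]
dup       -> [-1, 10, 10]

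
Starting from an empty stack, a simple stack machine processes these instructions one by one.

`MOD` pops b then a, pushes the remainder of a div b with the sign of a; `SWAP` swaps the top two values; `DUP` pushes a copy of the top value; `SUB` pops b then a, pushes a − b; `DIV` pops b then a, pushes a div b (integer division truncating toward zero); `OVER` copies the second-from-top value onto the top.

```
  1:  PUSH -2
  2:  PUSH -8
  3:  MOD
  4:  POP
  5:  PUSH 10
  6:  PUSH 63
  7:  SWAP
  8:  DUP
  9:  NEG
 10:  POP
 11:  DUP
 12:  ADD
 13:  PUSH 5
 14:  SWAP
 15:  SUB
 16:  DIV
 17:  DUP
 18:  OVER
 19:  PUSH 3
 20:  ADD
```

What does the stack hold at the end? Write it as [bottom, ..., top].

PUSH -2 -> -2
PUSH -8 -> -2 -8
MOD     -> -2
POP     -> (empty)
PUSH 10 -> 10
PUSH 63 -> 10 63
SWAP    -> 63 10
DUP     -> 63 10 10
NEG     -> 63 10 -10
POP     -> 63 10
DUP     -> 63 10 10
ADD     -> 63 20
PUSH 5  -> 63 20 5
SWAP    -> 63 5 20
SUB     -> 63 -15
DIV     -> -4
DUP     -> -4 -4
OVER    -> -4 -4 -4
PUSH 3  -> -4 -4 -4 3
ADD     -> -4 -4 -1

[-4, -4, -1]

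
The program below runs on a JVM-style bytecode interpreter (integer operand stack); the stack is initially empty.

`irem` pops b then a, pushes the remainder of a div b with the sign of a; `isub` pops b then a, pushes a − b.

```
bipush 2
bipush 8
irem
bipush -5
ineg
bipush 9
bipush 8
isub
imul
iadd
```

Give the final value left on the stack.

7

bipush 2  : 2
bipush 8  : 2 8
irem      : 2
bipush -5 : 2 -5
ineg      : 2 5
bipush 9  : 2 5 9
bipush 8  : 2 5 9 8
isub      : 2 5 1
imul      : 2 5
iadd      : 7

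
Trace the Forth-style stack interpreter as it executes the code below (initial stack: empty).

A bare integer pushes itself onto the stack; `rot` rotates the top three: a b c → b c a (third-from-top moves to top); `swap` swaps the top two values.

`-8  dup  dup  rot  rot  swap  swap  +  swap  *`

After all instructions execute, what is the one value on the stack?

128

-8   : [-8]
dup  : [-8, -8]
dup  : [-8, -8, -8]
rot  : [-8, -8, -8]
rot  : [-8, -8, -8]
swap : [-8, -8, -8]
swap : [-8, -8, -8]
+    : [-8, -16]
swap : [-16, -8]
*    : [128]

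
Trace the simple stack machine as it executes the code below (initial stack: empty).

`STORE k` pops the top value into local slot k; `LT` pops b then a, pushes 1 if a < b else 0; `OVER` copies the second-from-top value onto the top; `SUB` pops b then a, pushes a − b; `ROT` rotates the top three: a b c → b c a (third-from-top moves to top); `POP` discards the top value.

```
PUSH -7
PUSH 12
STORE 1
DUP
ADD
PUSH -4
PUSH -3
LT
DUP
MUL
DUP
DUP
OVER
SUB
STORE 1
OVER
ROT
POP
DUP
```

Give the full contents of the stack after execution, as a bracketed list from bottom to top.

[-14, 1, 1, 1]

PUSH -7  [-7]
PUSH 12  [-7, 12]
STORE 1  [-7]
DUP      [-7, -7]
ADD      [-14]
PUSH -4  [-14, -4]
PUSH -3  [-14, -4, -3]
LT       [-14, 1]
DUP      [-14, 1, 1]
MUL      [-14, 1]
DUP      [-14, 1, 1]
DUP      [-14, 1, 1, 1]
OVER     [-14, 1, 1, 1, 1]
SUB      [-14, 1, 1, 0]
STORE 1  [-14, 1, 1]
OVER     [-14, 1, 1, 1]
ROT      [-14, 1, 1, 1]
POP      [-14, 1, 1]
DUP      [-14, 1, 1, 1]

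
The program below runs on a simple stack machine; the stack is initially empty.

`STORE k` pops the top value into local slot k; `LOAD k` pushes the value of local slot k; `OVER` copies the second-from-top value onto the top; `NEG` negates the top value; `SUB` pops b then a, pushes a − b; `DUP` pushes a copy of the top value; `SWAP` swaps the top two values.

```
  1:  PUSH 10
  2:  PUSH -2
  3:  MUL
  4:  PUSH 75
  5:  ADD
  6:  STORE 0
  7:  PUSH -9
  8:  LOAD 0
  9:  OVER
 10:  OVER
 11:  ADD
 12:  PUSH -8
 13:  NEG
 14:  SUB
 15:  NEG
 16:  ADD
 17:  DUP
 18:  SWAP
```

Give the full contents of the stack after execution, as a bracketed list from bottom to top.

[-9, 17, 17]

PUSH 10 -> 10
PUSH -2 -> 10 -2
MUL     -> -20
PUSH 75 -> -20 75
ADD     -> 55
STORE 0 -> (empty)
PUSH -9 -> -9
LOAD 0  -> -9 55
OVER    -> -9 55 -9
OVER    -> -9 55 -9 55
ADD     -> -9 55 46
PUSH -8 -> -9 55 46 -8
NEG     -> -9 55 46 8
SUB     -> -9 55 38
NEG     -> -9 55 -38
ADD     -> -9 17
DUP     -> -9 17 17
SWAP    -> -9 17 17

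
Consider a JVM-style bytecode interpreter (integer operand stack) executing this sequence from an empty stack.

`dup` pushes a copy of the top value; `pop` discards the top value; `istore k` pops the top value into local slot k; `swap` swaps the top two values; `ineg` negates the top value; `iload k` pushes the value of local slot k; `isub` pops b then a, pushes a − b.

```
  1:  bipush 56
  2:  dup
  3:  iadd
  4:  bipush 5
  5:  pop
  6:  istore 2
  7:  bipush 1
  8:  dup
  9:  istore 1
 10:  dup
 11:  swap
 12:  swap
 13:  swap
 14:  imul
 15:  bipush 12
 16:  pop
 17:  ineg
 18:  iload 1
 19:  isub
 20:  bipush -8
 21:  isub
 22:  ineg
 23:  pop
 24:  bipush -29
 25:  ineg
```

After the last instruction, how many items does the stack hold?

1

bipush 56  -> 56
dup        -> 56 56
iadd       -> 112
bipush 5   -> 112 5
pop        -> 112
istore 2   -> (empty)
bipush 1   -> 1
dup        -> 1 1
istore 1   -> 1
dup        -> 1 1
swap       -> 1 1
swap       -> 1 1
swap       -> 1 1
imul       -> 1
bipush 12  -> 1 12
pop        -> 1
ineg       -> -1
iload 1    -> -1 1
isub       -> -2
bipush -8  -> -2 -8
isub       -> 6
ineg       -> -6
pop        -> (empty)
bipush -29 -> -29
ineg       -> 29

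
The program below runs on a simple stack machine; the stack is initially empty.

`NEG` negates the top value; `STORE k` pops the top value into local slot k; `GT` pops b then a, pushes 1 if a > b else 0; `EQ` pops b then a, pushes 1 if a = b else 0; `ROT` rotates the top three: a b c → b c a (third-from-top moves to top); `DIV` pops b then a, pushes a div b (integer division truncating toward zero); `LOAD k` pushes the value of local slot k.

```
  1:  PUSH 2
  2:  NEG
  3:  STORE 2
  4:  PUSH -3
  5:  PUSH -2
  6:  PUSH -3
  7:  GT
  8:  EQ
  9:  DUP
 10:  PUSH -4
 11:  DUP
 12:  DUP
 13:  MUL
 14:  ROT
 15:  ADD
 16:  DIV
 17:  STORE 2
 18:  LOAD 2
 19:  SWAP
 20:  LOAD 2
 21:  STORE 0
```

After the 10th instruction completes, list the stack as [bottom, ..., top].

PUSH 2  -> 2
NEG     -> -2
STORE 2 -> (empty)
PUSH -3 -> -3
PUSH -2 -> -3 -2
PUSH -3 -> -3 -2 -3
GT      -> -3 1
EQ      -> 0
DUP     -> 0 0
PUSH -4 -> 0 0 -4

[0, 0, -4]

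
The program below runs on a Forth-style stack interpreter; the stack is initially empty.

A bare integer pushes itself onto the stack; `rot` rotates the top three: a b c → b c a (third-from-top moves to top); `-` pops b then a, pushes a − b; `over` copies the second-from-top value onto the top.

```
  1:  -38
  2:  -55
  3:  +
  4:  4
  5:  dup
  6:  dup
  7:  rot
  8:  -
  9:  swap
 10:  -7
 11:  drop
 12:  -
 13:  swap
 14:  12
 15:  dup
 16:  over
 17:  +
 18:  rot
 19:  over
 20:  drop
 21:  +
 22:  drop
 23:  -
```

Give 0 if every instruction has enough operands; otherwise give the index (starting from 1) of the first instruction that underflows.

0

-38  → -38
-55  → -38 -55
+    → -93
4    → -93 4
dup  → -93 4 4
dup  → -93 4 4 4
rot  → -93 4 4 4
-    → -93 4 0
swap → -93 0 4
-7   → -93 0 4 -7
drop → -93 0 4
-    → -93 -4
swap → -4 -93
12   → -4 -93 12
dup  → -4 -93 12 12
over → -4 -93 12 12 12
+    → -4 -93 12 24
rot  → -4 12 24 -93
over → -4 12 24 -93 24
drop → -4 12 24 -93
+    → -4 12 -69
drop → -4 12
-    → -16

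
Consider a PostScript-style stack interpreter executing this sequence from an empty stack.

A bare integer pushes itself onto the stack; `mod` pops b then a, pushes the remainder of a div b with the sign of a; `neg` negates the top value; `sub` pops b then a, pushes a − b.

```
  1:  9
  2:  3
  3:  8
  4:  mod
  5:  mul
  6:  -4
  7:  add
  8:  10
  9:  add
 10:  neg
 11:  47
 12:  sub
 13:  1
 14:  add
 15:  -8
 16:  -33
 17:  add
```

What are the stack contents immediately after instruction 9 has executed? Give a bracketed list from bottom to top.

9   -> 9
3   -> 9 3
8   -> 9 3 8
mod -> 9 3
mul -> 27
-4  -> 27 -4
add -> 23
10  -> 23 10
add -> 33

[33]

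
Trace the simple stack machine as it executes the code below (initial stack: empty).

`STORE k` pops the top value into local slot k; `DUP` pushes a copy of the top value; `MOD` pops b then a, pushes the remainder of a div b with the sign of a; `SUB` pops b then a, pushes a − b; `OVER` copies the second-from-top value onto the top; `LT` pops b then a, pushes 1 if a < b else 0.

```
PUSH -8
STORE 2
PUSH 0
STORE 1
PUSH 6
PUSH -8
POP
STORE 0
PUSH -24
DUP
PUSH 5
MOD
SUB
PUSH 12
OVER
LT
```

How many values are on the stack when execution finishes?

2

PUSH -8  -> [-8]
STORE 2  -> []
PUSH 0   -> [0]
STORE 1  -> []
PUSH 6   -> [6]
PUSH -8  -> [6, -8]
POP      -> [6]
STORE 0  -> []
PUSH -24 -> [-24]
DUP      -> [-24, -24]
PUSH 5   -> [-24, -24, 5]
MOD      -> [-24, -4]
SUB      -> [-20]
PUSH 12  -> [-20, 12]
OVER     -> [-20, 12, -20]
LT       -> [-20, 0]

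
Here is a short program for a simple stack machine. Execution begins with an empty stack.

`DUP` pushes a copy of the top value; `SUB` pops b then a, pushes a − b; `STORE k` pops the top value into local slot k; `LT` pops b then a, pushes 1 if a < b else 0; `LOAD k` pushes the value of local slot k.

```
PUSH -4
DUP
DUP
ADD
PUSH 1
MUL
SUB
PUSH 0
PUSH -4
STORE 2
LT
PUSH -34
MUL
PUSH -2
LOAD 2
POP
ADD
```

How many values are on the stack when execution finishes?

PUSH -4  → [-4]
DUP      → [-4, -4]
DUP      → [-4, -4, -4]
ADD      → [-4, -8]
PUSH 1   → [-4, -8, 1]
MUL      → [-4, -8]
SUB      → [4]
PUSH 0   → [4, 0]
PUSH -4  → [4, 0, -4]
STORE 2  → [4, 0]
LT       → [0]
PUSH -34 → [0, -34]
MUL      → [0]
PUSH -2  → [0, -2]
LOAD 2   → [0, -2, -4]
POP      → [0, -2]
ADD      → [-2]

1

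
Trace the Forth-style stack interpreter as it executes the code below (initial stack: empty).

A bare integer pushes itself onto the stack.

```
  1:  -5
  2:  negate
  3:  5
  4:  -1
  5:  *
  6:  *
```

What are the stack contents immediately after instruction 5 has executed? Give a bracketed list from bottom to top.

[5, -5]

-5     → [-5]
negate → [5]
5      → [5, 5]
-1     → [5, 5, -1]
*      → [5, -5]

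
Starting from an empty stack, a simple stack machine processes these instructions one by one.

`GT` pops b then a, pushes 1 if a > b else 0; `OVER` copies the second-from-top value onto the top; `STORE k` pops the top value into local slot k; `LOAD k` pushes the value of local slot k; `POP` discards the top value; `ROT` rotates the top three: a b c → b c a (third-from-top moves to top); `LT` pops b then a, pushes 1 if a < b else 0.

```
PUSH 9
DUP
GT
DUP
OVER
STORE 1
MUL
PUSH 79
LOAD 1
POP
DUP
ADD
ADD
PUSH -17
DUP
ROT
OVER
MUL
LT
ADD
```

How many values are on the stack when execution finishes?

1

PUSH 9   → [9]
DUP      → [9, 9]
GT       → [0]
DUP      → [0, 0]
OVER     → [0, 0, 0]
STORE 1  → [0, 0]
MUL      → [0]
PUSH 79  → [0, 79]
LOAD 1   → [0, 79, 0]
POP      → [0, 79]
DUP      → [0, 79, 79]
ADD      → [0, 158]
ADD      → [158]
PUSH -17 → [158, -17]
DUP      → [158, -17, -17]
ROT      → [-17, -17, 158]
OVER     → [-17, -17, 158, -17]
MUL      → [-17, -17, -2686]
LT       → [-17, 0]
ADD      → [-17]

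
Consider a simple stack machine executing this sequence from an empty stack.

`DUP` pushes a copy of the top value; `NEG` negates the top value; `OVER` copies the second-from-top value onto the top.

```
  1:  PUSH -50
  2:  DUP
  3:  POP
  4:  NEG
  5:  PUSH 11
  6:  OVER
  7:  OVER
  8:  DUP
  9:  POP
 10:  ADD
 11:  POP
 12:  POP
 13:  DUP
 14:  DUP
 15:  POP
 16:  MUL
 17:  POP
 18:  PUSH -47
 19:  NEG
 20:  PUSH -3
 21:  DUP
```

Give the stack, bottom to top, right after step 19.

[47]

PUSH -50 : [-50]
DUP      : [-50, -50]
POP      : [-50]
NEG      : [50]
PUSH 11  : [50, 11]
OVER     : [50, 11, 50]
OVER     : [50, 11, 50, 11]
DUP      : [50, 11, 50, 11, 11]
POP      : [50, 11, 50, 11]
ADD      : [50, 11, 61]
POP      : [50, 11]
POP      : [50]
DUP      : [50, 50]
DUP      : [50, 50, 50]
POP      : [50, 50]
MUL      : [2500]
POP      : []
PUSH -47 : [-47]
NEG      : [47]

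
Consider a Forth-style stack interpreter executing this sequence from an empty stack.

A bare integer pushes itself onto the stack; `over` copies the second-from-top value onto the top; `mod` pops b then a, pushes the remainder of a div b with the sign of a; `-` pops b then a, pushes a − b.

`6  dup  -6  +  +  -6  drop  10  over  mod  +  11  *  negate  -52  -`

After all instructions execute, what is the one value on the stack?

-58

6      → [6]
dup    → [6, 6]
-6     → [6, 6, -6]
+      → [6, 0]
+      → [6]
-6     → [6, -6]
drop   → [6]
10     → [6, 10]
over   → [6, 10, 6]
mod    → [6, 4]
+      → [10]
11     → [10, 11]
*      → [110]
negate → [-110]
-52    → [-110, -52]
-      → [-58]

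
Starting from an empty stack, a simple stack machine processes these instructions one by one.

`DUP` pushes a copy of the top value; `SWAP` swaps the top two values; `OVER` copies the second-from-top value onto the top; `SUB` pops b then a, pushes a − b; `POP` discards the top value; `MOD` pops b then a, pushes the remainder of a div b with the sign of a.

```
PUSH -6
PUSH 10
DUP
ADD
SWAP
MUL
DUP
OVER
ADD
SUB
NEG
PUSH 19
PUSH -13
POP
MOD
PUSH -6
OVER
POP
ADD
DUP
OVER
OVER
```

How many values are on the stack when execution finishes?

4

PUSH -6  → [-6]
PUSH 10  → [-6, 10]
DUP      → [-6, 10, 10]
ADD      → [-6, 20]
SWAP     → [20, -6]
MUL      → [-120]
DUP      → [-120, -120]
OVER     → [-120, -120, -120]
ADD      → [-120, -240]
SUB      → [120]
NEG      → [-120]
PUSH 19  → [-120, 19]
PUSH -13 → [-120, 19, -13]
POP      → [-120, 19]
MOD      → [-6]
PUSH -6  → [-6, -6]
OVER     → [-6, -6, -6]
POP      → [-6, -6]
ADD      → [-12]
DUP      → [-12, -12]
OVER     → [-12, -12, -12]
OVER     → [-12, -12, -12, -12]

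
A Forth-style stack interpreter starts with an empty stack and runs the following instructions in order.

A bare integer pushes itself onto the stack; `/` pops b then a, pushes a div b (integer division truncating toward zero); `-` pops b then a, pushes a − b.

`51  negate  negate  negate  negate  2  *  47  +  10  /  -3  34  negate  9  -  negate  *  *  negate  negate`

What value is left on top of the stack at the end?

51      [51]
negate  [-51]
negate  [51]
negate  [-51]
negate  [51]
2       [51, 2]
*       [102]
47      [102, 47]
+       [149]
10      [149, 10]
/       [14]
-3      [14, -3]
34      [14, -3, 34]
negate  [14, -3, -34]
9       [14, -3, -34, 9]
-       [14, -3, -43]
negate  [14, -3, 43]
*       [14, -129]
*       [-1806]
negate  [1806]
negate  [-1806]

-1806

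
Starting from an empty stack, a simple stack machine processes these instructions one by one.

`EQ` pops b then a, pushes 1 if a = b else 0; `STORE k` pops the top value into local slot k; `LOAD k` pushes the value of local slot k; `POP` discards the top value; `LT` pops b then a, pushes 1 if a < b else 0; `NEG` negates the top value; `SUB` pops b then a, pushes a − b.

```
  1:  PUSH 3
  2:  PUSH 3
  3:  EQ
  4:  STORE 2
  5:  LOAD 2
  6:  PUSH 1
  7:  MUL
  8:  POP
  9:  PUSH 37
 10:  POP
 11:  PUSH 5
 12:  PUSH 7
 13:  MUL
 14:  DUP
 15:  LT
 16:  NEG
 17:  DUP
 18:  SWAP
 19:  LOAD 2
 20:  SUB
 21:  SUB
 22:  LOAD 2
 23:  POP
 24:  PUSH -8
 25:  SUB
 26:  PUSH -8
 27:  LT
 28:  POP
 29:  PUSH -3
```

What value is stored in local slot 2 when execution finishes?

1

PUSH 3   [3]
PUSH 3   [3, 3]
EQ       [1]
STORE 2  []
LOAD 2   [1]
PUSH 1   [1, 1]
MUL      [1]
POP      []
PUSH 37  [37]
POP      []
PUSH 5   [5]
PUSH 7   [5, 7]
MUL      [35]
DUP      [35, 35]
LT       [0]
NEG      [0]
DUP      [0, 0]
SWAP     [0, 0]
LOAD 2   [0, 0, 1]
SUB      [0, -1]
SUB      [1]
LOAD 2   [1, 1]
POP      [1]
PUSH -8  [1, -8]
SUB      [9]
PUSH -8  [9, -8]
LT       [0]
POP      []
PUSH -3  [-3]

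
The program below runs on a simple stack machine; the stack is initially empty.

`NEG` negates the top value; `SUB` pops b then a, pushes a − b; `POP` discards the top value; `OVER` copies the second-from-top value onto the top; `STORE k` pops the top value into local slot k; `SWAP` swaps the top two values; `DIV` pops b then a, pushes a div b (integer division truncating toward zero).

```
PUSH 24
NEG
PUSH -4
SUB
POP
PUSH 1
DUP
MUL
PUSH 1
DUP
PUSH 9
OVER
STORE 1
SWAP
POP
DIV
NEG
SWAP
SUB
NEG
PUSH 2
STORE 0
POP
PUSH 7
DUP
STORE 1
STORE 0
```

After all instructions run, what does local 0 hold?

7

PUSH 24 → [24]
NEG     → [-24]
PUSH -4 → [-24, -4]
SUB     → [-20]
POP     → []
PUSH 1  → [1]
DUP     → [1, 1]
MUL     → [1]
PUSH 1  → [1, 1]
DUP     → [1, 1, 1]
PUSH 9  → [1, 1, 1, 9]
OVER    → [1, 1, 1, 9, 1]
STORE 1 → [1, 1, 1, 9]
SWAP    → [1, 1, 9, 1]
POP     → [1, 1, 9]
DIV     → [1, 0]
NEG     → [1, 0]
SWAP    → [0, 1]
SUB     → [-1]
NEG     → [1]
PUSH 2  → [1, 2]
STORE 0 → [1]
POP     → []
PUSH 7  → [7]
DUP     → [7, 7]
STORE 1 → [7]
STORE 0 → []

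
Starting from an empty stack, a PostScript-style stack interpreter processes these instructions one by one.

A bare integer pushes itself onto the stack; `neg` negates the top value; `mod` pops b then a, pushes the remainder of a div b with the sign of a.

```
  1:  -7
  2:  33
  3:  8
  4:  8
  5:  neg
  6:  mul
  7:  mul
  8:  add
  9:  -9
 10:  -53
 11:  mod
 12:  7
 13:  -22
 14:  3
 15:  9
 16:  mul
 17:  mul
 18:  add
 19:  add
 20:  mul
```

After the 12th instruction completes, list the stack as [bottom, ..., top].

[-2119, -9, 7]

-7   -7
33   -7 33
8    -7 33 8
8    -7 33 8 8
neg  -7 33 8 -8
mul  -7 33 -64
mul  -7 -2112
add  -2119
-9   -2119 -9
-53  -2119 -9 -53
mod  -2119 -9
7    -2119 -9 7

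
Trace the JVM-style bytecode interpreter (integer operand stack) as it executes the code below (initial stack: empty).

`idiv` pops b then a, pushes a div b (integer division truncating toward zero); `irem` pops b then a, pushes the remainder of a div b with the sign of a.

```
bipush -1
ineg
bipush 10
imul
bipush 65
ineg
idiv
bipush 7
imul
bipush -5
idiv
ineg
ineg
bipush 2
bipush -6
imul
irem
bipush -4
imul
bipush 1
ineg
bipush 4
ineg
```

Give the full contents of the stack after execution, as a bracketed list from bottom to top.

bipush -1  [-1]
ineg       [1]
bipush 10  [1, 10]
imul       [10]
bipush 65  [10, 65]
ineg       [10, -65]
idiv       [0]
bipush 7   [0, 7]
imul       [0]
bipush -5  [0, -5]
idiv       [0]
ineg       [0]
ineg       [0]
bipush 2   [0, 2]
bipush -6  [0, 2, -6]
imul       [0, -12]
irem       [0]
bipush -4  [0, -4]
imul       [0]
bipush 1   [0, 1]
ineg       [0, -1]
bipush 4   [0, -1, 4]
ineg       [0, -1, -4]

[0, -1, -4]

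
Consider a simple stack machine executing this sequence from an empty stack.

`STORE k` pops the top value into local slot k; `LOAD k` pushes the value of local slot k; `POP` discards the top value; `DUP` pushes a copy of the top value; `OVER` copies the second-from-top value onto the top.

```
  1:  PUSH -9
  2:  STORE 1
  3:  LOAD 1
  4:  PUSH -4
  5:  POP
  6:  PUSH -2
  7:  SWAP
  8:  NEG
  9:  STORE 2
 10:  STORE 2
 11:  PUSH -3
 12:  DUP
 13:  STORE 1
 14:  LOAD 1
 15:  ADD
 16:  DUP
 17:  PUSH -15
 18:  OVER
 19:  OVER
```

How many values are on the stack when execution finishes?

5

PUSH -9  → [-9]
STORE 1  → []
LOAD 1   → [-9]
PUSH -4  → [-9, -4]
POP      → [-9]
PUSH -2  → [-9, -2]
SWAP     → [-2, -9]
NEG      → [-2, 9]
STORE 2  → [-2]
STORE 2  → []
PUSH -3  → [-3]
DUP      → [-3, -3]
STORE 1  → [-3]
LOAD 1   → [-3, -3]
ADD      → [-6]
DUP      → [-6, -6]
PUSH -15 → [-6, -6, -15]
OVER     → [-6, -6, -15, -6]
OVER     → [-6, -6, -15, -6, -15]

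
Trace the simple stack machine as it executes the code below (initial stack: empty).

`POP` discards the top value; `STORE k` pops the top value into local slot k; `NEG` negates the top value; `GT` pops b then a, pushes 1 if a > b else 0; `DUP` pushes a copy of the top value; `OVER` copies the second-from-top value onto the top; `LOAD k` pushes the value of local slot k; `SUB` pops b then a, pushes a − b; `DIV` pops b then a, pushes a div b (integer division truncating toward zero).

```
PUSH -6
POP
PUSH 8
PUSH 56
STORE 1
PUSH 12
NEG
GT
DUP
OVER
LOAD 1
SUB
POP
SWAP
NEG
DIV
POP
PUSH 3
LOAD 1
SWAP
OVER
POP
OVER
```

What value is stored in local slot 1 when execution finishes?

56

PUSH -6 -> -6
POP     -> (empty)
PUSH 8  -> 8
PUSH 56 -> 8 56
STORE 1 -> 8
PUSH 12 -> 8 12
NEG     -> 8 -12
GT      -> 1
DUP     -> 1 1
OVER    -> 1 1 1
LOAD 1  -> 1 1 1 56
SUB     -> 1 1 -55
POP     -> 1 1
SWAP    -> 1 1
NEG     -> 1 -1
DIV     -> -1
POP     -> (empty)
PUSH 3  -> 3
LOAD 1  -> 3 56
SWAP    -> 56 3
OVER    -> 56 3 56
POP     -> 56 3
OVER    -> 56 3 56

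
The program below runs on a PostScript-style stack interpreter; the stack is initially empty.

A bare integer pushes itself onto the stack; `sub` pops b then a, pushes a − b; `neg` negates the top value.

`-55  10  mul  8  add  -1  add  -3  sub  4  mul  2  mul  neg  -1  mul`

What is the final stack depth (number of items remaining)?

1

-55 → -55
10  → -55 10
mul → -550
8   → -550 8
add → -542
-1  → -542 -1
add → -543
-3  → -543 -3
sub → -540
4   → -540 4
mul → -2160
2   → -2160 2
mul → -4320
neg → 4320
-1  → 4320 -1
mul → -4320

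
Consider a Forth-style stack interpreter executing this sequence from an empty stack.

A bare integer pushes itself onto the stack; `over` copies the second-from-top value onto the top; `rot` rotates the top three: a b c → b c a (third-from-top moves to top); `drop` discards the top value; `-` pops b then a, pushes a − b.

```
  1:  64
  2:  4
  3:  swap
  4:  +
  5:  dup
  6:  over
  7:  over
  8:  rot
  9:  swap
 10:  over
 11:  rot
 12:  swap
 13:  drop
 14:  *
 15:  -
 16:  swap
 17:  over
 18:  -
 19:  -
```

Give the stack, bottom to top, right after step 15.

64   : [64]
4    : [64, 4]
swap : [4, 64]
+    : [68]
dup  : [68, 68]
over : [68, 68, 68]
over : [68, 68, 68, 68]
rot  : [68, 68, 68, 68]
swap : [68, 68, 68, 68]
over : [68, 68, 68, 68, 68]
rot  : [68, 68, 68, 68, 68]
swap : [68, 68, 68, 68, 68]
drop : [68, 68, 68, 68]
*    : [68, 68, 4624]
-    : [68, -4556]

[68, -4556]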